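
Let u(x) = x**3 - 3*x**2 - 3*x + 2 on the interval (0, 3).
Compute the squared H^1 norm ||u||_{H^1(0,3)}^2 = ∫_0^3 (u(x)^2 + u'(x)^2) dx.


||u||_{H^1}^2 = 11559/70

The H^1 norm (squared) on an interval (0, L) is
  ||u||_{H^1}^2 = ∫_0^L u(x)^2 dx + ∫_0^L u'(x)^2 dx.
Compute u'(x) = 3*x**2 - 6*x - 3.
Then u(x)^2 = x**6 - 6*x**5 + 3*x**4 + 22*x**3 - 3*x**2 - 12*x + 4 and u'(x)^2 = 9*x**4 - 36*x**3 + 18*x**2 + 36*x + 9.
Integrate each monomial from 0 to 3 using ∫_0^3 c·x^n dx = c·3^(n+1)/(n+1):
  ∫_0^3 u(x)^2 dx = ∫_0^3 (x^6 - 6*x^5 + 3*x^4 + 22*x^3 - 3*x^2 - 12*x + 4) dx. Term by term:
    ∫_0^3 x^6 dx = 2187/7;  ∫_0^3 -6*x^5 dx = -729;  ∫_0^3 3*x^4 dx = 729/5;
    ∫_0^3 22*x^3 dx = 891/2;  ∫_0^3 -3*x^2 dx = -27;  ∫_0^3 -12*x dx = -54;
    ∫_0^3 4 dx = 12.
  Sum: 2187/7 − 729 + 729/5 + 891/2 − 27 − 54 + 12 = 7401/70.
  ∫_0^3 u'(x)^2 dx = ∫_0^3 (9*x^4 - 36*x^3 + 18*x^2 + 36*x + 9) dx. Term by term:
    ∫_0^3 9*x^4 dx = 2187/5;  ∫_0^3 -36*x^3 dx = -729;  ∫_0^3 18*x^2 dx = 162;
    ∫_0^3 36*x dx = 162;  ∫_0^3 9 dx = 27.
  Sum: 2187/5 − 729 + 162 + 162 + 27 = 297/5.
Adding: ||u||_{H^1}^2 = 7401/70 + 297/5 = 11559/70.


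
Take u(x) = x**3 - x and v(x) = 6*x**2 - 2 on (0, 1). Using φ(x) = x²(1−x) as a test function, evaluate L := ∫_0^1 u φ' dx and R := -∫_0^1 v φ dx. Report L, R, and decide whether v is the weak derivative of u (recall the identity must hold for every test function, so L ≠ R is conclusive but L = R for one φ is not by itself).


LHS = -1/60, RHS = -1/30. No, v is not the weak derivative of u.

u(x) = x**3 - x, classical derivative u'(x) = 3*x**2 - 1.
φ(x) = x²(1−x), so φ'(x) = x*(2 - 3*x).
Note φ(0) = φ(1) = 0, so the boundary term u·φ vanishes.
LHS = ∫_0^1 u(x) φ'(x) dx = ∫_0^1 (-3*x^5 + 2*x^4 + 3*x^3 - 2*x^2) dx. Term by term:
  ∫_0^1 -3*x^5 dx = -1/2;  ∫_0^1 2*x^4 dx = 2/5;  ∫_0^1 3*x^3 dx = 3/4;
  ∫_0^1 -2*x^2 dx = -2/3.
Sum: -1/2 + 2/5 + 3/4 − 2/3 = -1/60.
So LHS = -1/60.
∫_0^1 v(x) φ(x) dx = ∫_0^1 (-6*x^5 + 6*x^4 + 2*x^3 - 2*x^2) dx. Term by term:
  ∫_0^1 -6*x^5 dx = -1;  ∫_0^1 6*x^4 dx = 6/5;  ∫_0^1 2*x^3 dx = 1/2;
  ∫_0^1 -2*x^2 dx = -2/3.
Sum: -1 + 6/5 + 1/2 − 2/3 = 1/30.
So RHS = -∫_0^1 v(x) φ(x) dx = -1/30.
LHS − RHS = 1/60 ≠ 0, so the identity fails.
(For a valid weak derivative the identity must hold for EVERY test function, in particular this one. The failure shows v is NOT the weak derivative of u.)
Correct weak derivative would be u'(x) = 3*x**2 - 1.


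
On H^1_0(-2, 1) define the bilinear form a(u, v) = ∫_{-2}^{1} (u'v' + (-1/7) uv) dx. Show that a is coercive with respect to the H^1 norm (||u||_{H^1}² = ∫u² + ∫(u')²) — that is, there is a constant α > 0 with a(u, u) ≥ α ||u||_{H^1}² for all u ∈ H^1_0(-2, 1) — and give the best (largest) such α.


α = (-9/7 + π^2)/(9 + π^2)

Coercivity of a(·,·) on H^1_0(-2, 1) means a(u, u) ≥ α ||u||_{H^1}² for every u ∈ H^1_0.
The interval has length L = 3, and Poincaré/coercivity depend only on L. Here a(u, u) = ∫(u')² + (-1/7)·∫u².
Here c = -1/7 < 0 with |c| < (π/L)² = π^2/9, so coercivity still holds. The condition a(u,u) ≥ α||u||_{H^1}² reads (1−α)∫(u')² ≥ (α−c)∫u². Any admissible α is ≤ 1 (rapidly oscillating u have ∫u²/∫(u')² → 0), and α = 1 would force 0 ≥ (1−c)∫u², impossible since c < 1; so 1−α > 0. By the sharp Poincaré inequality on H^1_0 of an interval of length L, ∫(u')² ≥ (π/L)²∫u² with equality for the first sine mode sin(π(x−x₀)/L) (x₀ the left endpoint), so the inequality holds for all u iff (1−α)(π/L)² ≥ α − c, i.e. α ≤ ((π/L)² + c)/((π/L)² + 1) = (1 + c(L/π)²)/(1 + (L/π)²). (Direct route, valid since c ≤ 0: Poincaré gives c∫u² ≥ c(L/π)²∫(u')², so a(u,u) ≥ (1 + c(L/π)²)∫(u')², while ||u||_{H^1}² ≤ (1 + (L/π)²)∫(u')²; dividing yields the same α.) With (π/L)² = π^2/9 and c = -1/7, the largest admissible constant is α = ((π/L)² + c)/((π/L)² + 1).
Simplifying, α = (-9/7 + π^2)/(9 + π^2).


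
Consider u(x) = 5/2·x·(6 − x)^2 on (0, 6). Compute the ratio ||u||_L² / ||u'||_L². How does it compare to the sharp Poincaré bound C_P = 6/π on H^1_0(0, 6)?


||u||_L² / ||u'||_L² = 3*sqrt(14)/7 < C_P = 6/π.

u(x) = 5/2·x·(6 − x)^2, so u'(x) = 15*(x/2 - 3)*(x - 2).
u(x) = 5/2·x·(6 − x)^2 vanishes at x = 0 and x = 6, so u ∈ H^1_0(0, 6). Differentiate via the product rule and integrate the resulting polynomials term by term.
  ∫_0^6 u² dx = ∫_0^6 (25*x^6/4 - 150*x^5 + 1350*x^4 - 5400*x^3 + 8100*x^2) dx. Term by term:
    ∫_0^6 25*x^6/4 dx = 1749600/7;  ∫_0^6 -150*x^5 dx = -1166400;  ∫_0^6 1350*x^4 dx = 2099520;
    ∫_0^6 -5400*x^3 dx = -1749600;  ∫_0^6 8100*x^2 dx = 583200.
  Sum: 1749600/7 − 1166400 + 2099520 − 1749600 + 583200 = 116640/7.
  ∫_0^6 (u')² dx = ∫_0^6 (225*x^4/4 - 900*x^3 + 4950*x^2 - 10800*x + 8100) dx. Term by term:
    ∫_0^6 225*x^4/4 dx = 87480;  ∫_0^6 -900*x^3 dx = -291600;  ∫_0^6 4950*x^2 dx = 356400;
    ∫_0^6 -10800*x dx = -194400;  ∫_0^6 8100 dx = 48600.
  Sum: 87480 − 291600 + 356400 − 194400 + 48600 = 6480.
∫_0^6 u² dx = 116640/7, so ||u||_L² = 108*sqrt(70)/7.
∫_0^6 (u')² dx = 6480, so ||u'||_L² = 36*sqrt(5).
Ratio ||u||_L² / ||u'||_L² = 3*sqrt(14)/7.
Sharp Poincaré constant on H^1_0(0, 6) is C_P = L/π = 6/π, achieved by sin(π/6·x).
A polynomial bump cannot attain the sharp Poincaré constant (only the first sine eigenfunction does), so the ratio is strictly less than C_P, consistent with ||u||_L² ≤ C_P ||u'||_L².


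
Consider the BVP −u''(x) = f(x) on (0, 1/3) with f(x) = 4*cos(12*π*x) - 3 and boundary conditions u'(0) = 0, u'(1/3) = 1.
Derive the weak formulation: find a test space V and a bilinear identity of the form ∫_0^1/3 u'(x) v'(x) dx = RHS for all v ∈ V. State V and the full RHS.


V = H^1(0, 1/3) (v unrestricted at boundary; u is determined up to an additive constant); weak form: ∫_0^1/3 u'v' dx = ∫_0^1/3 (4*cos(12*π*x) - 3) v dx + v(1/3) for all v ∈ V.

Multiply both sides by a test function v and integrate from 0 to 1/3:
  ∫_0^1/3 −u''(x) v(x) dx = ∫_0^1/3 f(x) v(x) dx.
Integrate the LHS by parts once:
  ∫_0^1/3 −u'' v dx = −[u'(x) v(x)]_0^1/3 + ∫_0^1/3 u'(x) v'(x) dx.
Thus ∫_0^1/3 u'(x) v'(x) dx = ∫_0^1/3 f(x) v(x) dx + [u'(x) v(x)]_0^1/3.
Choose V so that boundary terms are either known or forced to vanish.
u has inhomogeneous Neumann u'(0) = 0, u'(1/3) = 1. [u' v]_0^1/3 = (1)·v(1/3) − (0)·v(0) = v(1/3). Take V = H^1(0, 1/3); boundary term becomes part of RHS.
Weak formulation: find u (satisfying any essential BC) such that ∫_0^1/3 u'(x) v'(x) dx = ∫_0^1/3 f v dx + v(1/3) for all v ∈ V (Neumann data are natural BCs: they enter the RHS as boundary terms).
Substituting f(x) = 4*cos(12*π*x) - 3, the right-hand side is ∫_0^1/3 (4*cos(12*π*x) - 3) v dx + v(1/3).
Compatibility check (pure Neumann): taking v ≡ 1 ∈ V gives 0 = ∫_0^1/3 f dx + (1) − (0), i.e. ∫_0^1/3 f dx must equal u'(0) − u'(1/3) = -1. Indeed ∫_0^1/3 (4*cos(12*π*x) - 3) dx = -1, so the data are compatible. The solution is then unique only up to an additive constant (fix it e.g. by requiring ∫_0^1/3 u dx = 0).


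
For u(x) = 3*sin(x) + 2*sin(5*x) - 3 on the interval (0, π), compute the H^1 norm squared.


||u||_{H^1(0,π)}^2 = -204/5 + 70*π

u'(x) = 3*cos(x) + 10*cos(5*x).
Expand u² and (u')² and integrate term by term on (0, π), using: for integers n ≥ 1, ∫_0^π sin²(nx) dx = ∫_0^π cos²(nx) dx = π/2; for n ≠ n', ∫_0^π sin(nx)sin(n'x) dx = ∫_0^π cos(nx)cos(n'x) dx = 0; and by product-to-sum, ∫_0^π sin(nx)cos(n'x) dx = ½∫_0^π [sin((n+n')x) + sin((n−n')x)] dx, which is 0 when n+n' is even and 2n/(n²−n'²) when n+n' is odd (it need not vanish on (0, π)). For the constant mode: ∫_0^π 1 dx = π, ∫_0^π cos(nx) dx = 0, ∫_0^π sin(nx) dx = (1−(−1)^n)/n.
  u² squared terms: (-3)²·∫1 dx = 9·π = 9*π;  (2)²·∫sin(5x)² dx = 4·π/2 = 2*π;  (3)²·∫sin(x)² dx = 9·π/2 = 9*π/2.
  u² cross terms: 2·(-3)·(2)·∫1·sin(5x) dx = -12·(2/5) = -24/5;  2·(-3)·(3)·∫1·sin(x) dx = -18·(2) = -36;  2·(2)·(3)·∫sin(5x)·sin(x) dx = 12·(0) = 0.
  So ∫_0^π u² dx = 9*π + 2*π + 9*π/2 − 24/5 − 36 + 0 = -204/5 + 31*π/2.
  (u')² squared terms: (3)²·∫cos(x)² dx = 9·π/2 = 9*π/2;  (10)²·∫cos(5x)² dx = 100·π/2 = 50*π.
  (u')² cross terms: 2·(3)·(10)·∫cos(x)·cos(5x) dx = 60·(0) = 0.
  So ∫_0^π (u')² dx = 9*π/2 + 50*π + 0 = 109*π/2.
||u||_{H^1}^2 = (-204/5 + 31*π/2) + (109*π/2) = -204/5 + 70*π.


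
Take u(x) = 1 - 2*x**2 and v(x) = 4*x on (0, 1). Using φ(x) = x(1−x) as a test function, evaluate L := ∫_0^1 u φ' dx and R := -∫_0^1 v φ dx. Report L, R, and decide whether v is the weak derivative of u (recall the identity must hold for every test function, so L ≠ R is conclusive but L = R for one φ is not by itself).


LHS = 1/3, RHS = -1/3. No, v is not the weak derivative of u.

u(x) = 1 - 2*x**2, classical derivative u'(x) = -4*x.
φ(x) = x(1−x), so φ'(x) = 1 - 2*x.
Note φ(0) = φ(1) = 0, so the boundary term u·φ vanishes.
LHS = ∫_0^1 u(x) φ'(x) dx = ∫_0^1 (4*x^3 - 2*x^2 - 2*x + 1) dx. Term by term:
  ∫_0^1 4*x^3 dx = 1;  ∫_0^1 -2*x^2 dx = -2/3;  ∫_0^1 -2*x dx = -1;
  ∫_0^1 1 dx = 1.
Sum: 1 − 2/3 − 1 + 1 = 1/3.
So LHS = 1/3.
∫_0^1 v(x) φ(x) dx = ∫_0^1 (-4*x^3 + 4*x^2) dx. Term by term:
  ∫_0^1 -4*x^3 dx = -1;  ∫_0^1 4*x^2 dx = 4/3.
Sum: -1 + 4/3 = 1/3.
So RHS = -∫_0^1 v(x) φ(x) dx = -1/3.
LHS − RHS = 2/3 ≠ 0, so the identity fails.
(For a valid weak derivative the identity must hold for EVERY test function, in particular this one. The failure shows v is NOT the weak derivative of u.)
Correct weak derivative would be u'(x) = -4*x.


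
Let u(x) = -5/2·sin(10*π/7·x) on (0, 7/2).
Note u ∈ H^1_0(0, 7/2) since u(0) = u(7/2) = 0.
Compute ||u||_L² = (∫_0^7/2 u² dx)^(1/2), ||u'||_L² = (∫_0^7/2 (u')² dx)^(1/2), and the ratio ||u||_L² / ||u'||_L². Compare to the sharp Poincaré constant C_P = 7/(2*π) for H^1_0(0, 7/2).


||u||_L² / ||u'||_L² = 7/(10*π) < C_P = 7/(2*π).

u(x) = -5/2·sin(10*π/7·x), so u'(x) = -25*π*cos(10*π*x/7)/7.
Writing u(x) = A·sin(kπx/L) with A = -5/2 and k = 5, use ∫_0^L sin²(kπx/L) dx = L/2 and ∫_0^L cos²(kπx/L) dx = L/2.
u² = 25/4·sin²(10*π/7·x) and (u')² = 625*π^2/49·cos²(10*π/7·x), and each of sin², cos² integrates to L/2 = 7/4 over (0, 7/2).
∫_0^7/2 u² dx = 175/16, so ||u||_L² = 5*sqrt(7)/4.
∫_0^7/2 (u')² dx = 625*π^2/28, so ||u'||_L² = 25*sqrt(7)*π/14.
Ratio ||u||_L² / ||u'||_L² = 7/(10*π).
Sharp Poincaré constant on H^1_0(0, 7/2) is C_P = L/π = 7/(2*π), achieved by sin(2*π/7·x).
This is the k = 5 harmonic; the ratio L/(kπ) is strictly less than C_P = L/π, consistent with the sharp inequality ||u||_L² ≤ C_P ||u'||_L².


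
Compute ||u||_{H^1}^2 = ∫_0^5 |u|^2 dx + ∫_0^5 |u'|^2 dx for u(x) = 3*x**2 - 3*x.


||u||_{H^1}^2 = 8565/2

The H^1 norm (squared) on an interval (0, L) is
  ||u||_{H^1}^2 = ∫_0^L u(x)^2 dx + ∫_0^L u'(x)^2 dx.
Compute u'(x) = 6*x - 3.
Then u(x)^2 = 9*x**4 - 18*x**3 + 9*x**2 and u'(x)^2 = 36*x**2 - 36*x + 9.
Integrate each monomial from 0 to 5 using ∫_0^5 c·x^n dx = c·5^(n+1)/(n+1):
  ∫_0^5 u(x)^2 dx = ∫_0^5 (9*x^4 - 18*x^3 + 9*x^2) dx. Term by term:
    ∫_0^5 9*x^4 dx = 5625;  ∫_0^5 -18*x^3 dx = -5625/2;  ∫_0^5 9*x^2 dx = 375.
  Sum: 5625 − 5625/2 + 375 = 6375/2.
  ∫_0^5 u'(x)^2 dx = ∫_0^5 (36*x^2 - 36*x + 9) dx. Term by term:
    ∫_0^5 36*x^2 dx = 1500;  ∫_0^5 -36*x dx = -450;  ∫_0^5 9 dx = 45.
  Sum: 1500 − 450 + 45 = 1095.
Adding: ||u||_{H^1}^2 = 6375/2 + 1095 = 8565/2.


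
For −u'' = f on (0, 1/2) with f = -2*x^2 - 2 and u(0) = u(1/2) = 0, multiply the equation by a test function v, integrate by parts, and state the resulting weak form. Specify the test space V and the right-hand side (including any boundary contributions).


V = H^1_0(0, 1/2) (so v(0) = v(1/2) = 0); weak form: ∫_0^1/2 u'v' dx = ∫_0^1/2 (-2*x^2 - 2) v dx for all v ∈ V.

Multiply both sides by a test function v and integrate from 0 to 1/2:
  ∫_0^1/2 −u''(x) v(x) dx = ∫_0^1/2 f(x) v(x) dx.
Integrate the LHS by parts once:
  ∫_0^1/2 −u'' v dx = −[u'(x) v(x)]_0^1/2 + ∫_0^1/2 u'(x) v'(x) dx.
Thus ∫_0^1/2 u'(x) v'(x) dx = ∫_0^1/2 f(x) v(x) dx + [u'(x) v(x)]_0^1/2.
Choose V so that boundary terms are either known or forced to vanish.
u is Dirichlet: u(0) = u(1/2) = 0. Let V = H^1_0(0, 1/2); then v(0) = v(1/2) = 0, and [u' v]_0^1/2 = 0.
Weak formulation: find u (satisfying any essential BC) such that ∫_0^1/2 u'(x) v'(x) dx = ∫_0^1/2 f v dx for all v ∈ V.
Substituting f(x) = -2*x^2 - 2, the right-hand side is ∫_0^1/2 (-2*x^2 - 2) v dx.


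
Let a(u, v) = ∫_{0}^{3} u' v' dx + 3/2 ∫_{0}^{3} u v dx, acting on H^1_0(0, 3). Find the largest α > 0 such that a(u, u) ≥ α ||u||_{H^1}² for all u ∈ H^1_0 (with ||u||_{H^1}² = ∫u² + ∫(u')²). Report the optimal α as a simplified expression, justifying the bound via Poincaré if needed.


α = 1

Coercivity of a(·,·) on H^1_0(0, 3) means a(u, u) ≥ α ||u||_{H^1}² for every u ∈ H^1_0.
The interval has length L = 3, and Poincaré/coercivity depend only on L. Here a(u, u) = ∫(u')² + (3/2)·∫u².
Here c = 3/2 ≥ 1, so a(u,u) = ∫(u')² + c∫u² ≥ ∫(u')² + ∫u² = ||u||_{H^1}², i.e. α = 1 works. No larger α is possible: a(u,u) ≥ α||u||_{H^1}² means (1−α)∫(u')² ≥ (α−c)∫u², and for the modes u_n = sin(nπ(x−x₀)/L) (x₀ the left endpoint) one has ∫u_n²/∫(u_n')² = (L/(nπ))² → 0, so a(u_n,u_n)/||u_n||_{H^1}² → 1. Hence the optimal constant is α = 1.
Therefore α = 1.


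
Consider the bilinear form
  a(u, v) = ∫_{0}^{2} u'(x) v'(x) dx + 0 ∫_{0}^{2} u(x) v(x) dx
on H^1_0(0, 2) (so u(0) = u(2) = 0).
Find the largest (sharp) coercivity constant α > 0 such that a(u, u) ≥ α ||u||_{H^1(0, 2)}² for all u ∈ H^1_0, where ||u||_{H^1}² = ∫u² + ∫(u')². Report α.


α = π^2/(4 + π^2)

Coercivity of a(·,·) on H^1_0(0, 2) means a(u, u) ≥ α ||u||_{H^1}² for every u ∈ H^1_0.
The interval has length L = 2, and Poincaré/coercivity depend only on L. Here a(u, u) = ∫(u')² + (0)·∫u².
Here c = 0, so a(u,u) = ∫(u')² alone. The condition a(u,u) ≥ α||u||_{H^1}² reads (1−α)∫(u')² ≥ (α−c)∫u². Any admissible α is ≤ 1 (rapidly oscillating u have ∫u²/∫(u')² → 0), and α = 1 would force 0 ≥ (1−c)∫u², impossible since c < 1; so 1−α > 0. By the sharp Poincaré inequality on H^1_0 of an interval of length L, ∫(u')² ≥ (π/L)²∫u² with equality for the first sine mode sin(π(x−x₀)/L) (x₀ the left endpoint), so the inequality holds for all u iff (1−α)(π/L)² ≥ α − c, i.e. α ≤ ((π/L)² + c)/((π/L)² + 1) = (1 + c(L/π)²)/(1 + (L/π)²). (Direct route, valid since c ≤ 0: Poincaré gives c∫u² ≥ c(L/π)²∫(u')², so a(u,u) ≥ (1 + c(L/π)²)∫(u')², while ||u||_{H^1}² ≤ (1 + (L/π)²)∫(u')²; dividing yields the same α.) With (π/L)² = π^2/4 and c = 0, the largest admissible constant is α = ((π/L)² + c)/((π/L)² + 1).
Simplifying, α = π^2/(4 + π^2).


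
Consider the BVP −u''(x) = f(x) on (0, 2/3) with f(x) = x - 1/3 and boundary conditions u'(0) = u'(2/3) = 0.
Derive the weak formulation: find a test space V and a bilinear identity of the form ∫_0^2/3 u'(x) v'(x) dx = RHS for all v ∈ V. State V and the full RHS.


V = H^1(0, 2/3) (no boundary constraint on v; u is determined up to an additive constant); weak form: ∫_0^2/3 u'v' dx = ∫_0^2/3 (x - 1/3) v dx for all v ∈ V.

Multiply both sides by a test function v and integrate from 0 to 2/3:
  ∫_0^2/3 −u''(x) v(x) dx = ∫_0^2/3 f(x) v(x) dx.
Integrate the LHS by parts once:
  ∫_0^2/3 −u'' v dx = −[u'(x) v(x)]_0^2/3 + ∫_0^2/3 u'(x) v'(x) dx.
Thus ∫_0^2/3 u'(x) v'(x) dx = ∫_0^2/3 f(x) v(x) dx + [u'(x) v(x)]_0^2/3.
Choose V so that boundary terms are either known or forced to vanish.
u has homogeneous Neumann: u'(0) = u'(2/3) = 0. So [u' v]_0^2/3 = 0·v(2/3) − 0·v(0) = 0 for any v; take V = H^1(0, 2/3).
Weak formulation: find u (satisfying any essential BC) such that ∫_0^2/3 u'(x) v'(x) dx = ∫_0^2/3 f v dx for all v ∈ V (homogeneous Neumann, so boundary terms vanish).
Substituting f(x) = x - 1/3, the right-hand side is ∫_0^2/3 (x - 1/3) v dx.
Compatibility check (pure Neumann): taking v ≡ 1 ∈ V gives 0 = ∫_0^2/3 f dx + (0) − (0), i.e. ∫_0^2/3 f dx must equal u'(0) − u'(2/3) = 0. Indeed ∫_0^2/3 (x - 1/3) dx = 0, so the data are compatible. The solution is then unique only up to an additive constant (fix it e.g. by requiring ∫_0^2/3 u dx = 0).


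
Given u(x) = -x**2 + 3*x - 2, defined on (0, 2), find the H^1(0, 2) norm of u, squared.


||u||_{H^1}^2 = 86/15

The H^1 norm (squared) on an interval (0, L) is
  ||u||_{H^1}^2 = ∫_0^L u(x)^2 dx + ∫_0^L u'(x)^2 dx.
Compute u'(x) = 3 - 2*x.
Then u(x)^2 = x**4 - 6*x**3 + 13*x**2 - 12*x + 4 and u'(x)^2 = 4*x**2 - 12*x + 9.
Integrate each monomial from 0 to 2 using ∫_0^2 c·x^n dx = c·2^(n+1)/(n+1):
  ∫_0^2 u(x)^2 dx = ∫_0^2 (x^4 - 6*x^3 + 13*x^2 - 12*x + 4) dx. Term by term:
    ∫_0^2 x^4 dx = 32/5;  ∫_0^2 -6*x^3 dx = -24;  ∫_0^2 13*x^2 dx = 104/3;
    ∫_0^2 -12*x dx = -24;  ∫_0^2 4 dx = 8.
  Sum: 32/5 − 24 + 104/3 − 24 + 8 = 16/15.
  ∫_0^2 u'(x)^2 dx = ∫_0^2 (4*x^2 - 12*x + 9) dx. Term by term:
    ∫_0^2 4*x^2 dx = 32/3;  ∫_0^2 -12*x dx = -24;  ∫_0^2 9 dx = 18.
  Sum: 32/3 − 24 + 18 = 14/3.
Adding: ||u||_{H^1}^2 = 16/15 + 14/3 = 86/15.


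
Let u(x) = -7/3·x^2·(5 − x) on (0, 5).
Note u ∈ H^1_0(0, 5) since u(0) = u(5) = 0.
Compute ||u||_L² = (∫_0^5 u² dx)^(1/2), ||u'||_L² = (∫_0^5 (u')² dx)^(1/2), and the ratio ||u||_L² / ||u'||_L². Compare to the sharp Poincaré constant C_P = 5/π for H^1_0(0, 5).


||u||_L² / ||u'||_L² = 5*sqrt(14)/14 < C_P = 5/π.

u(x) = -7/3·x^2·(5 − x), so u'(x) = 7*x*(3*x - 10)/3.
u(x) = -7/3·x^2·(5 − x) vanishes at x = 0 and x = 5, so u ∈ H^1_0(0, 5). Differentiate via the product rule and integrate the resulting polynomials term by term.
  ∫_0^5 u² dx = ∫_0^5 (49*x^6/9 - 490*x^5/9 + 1225*x^4/9) dx. Term by term:
    ∫_0^5 49*x^6/9 dx = 546875/9;  ∫_0^5 -490*x^5/9 dx = -3828125/27;  ∫_0^5 1225*x^4/9 dx = 765625/9.
  Sum: 546875/9 − 3828125/27 + 765625/9 = 109375/27.
  ∫_0^5 (u')² dx = ∫_0^5 (49*x^4 - 980*x^3/3 + 4900*x^2/9) dx. Term by term:
    ∫_0^5 49*x^4 dx = 30625;  ∫_0^5 -980*x^3/3 dx = -153125/3;  ∫_0^5 4900*x^2/9 dx = 612500/27.
  Sum: 30625 − 153125/3 + 612500/27 = 61250/27.
∫_0^5 u² dx = 109375/27, so ||u||_L² = 125*sqrt(21)/9.
∫_0^5 (u')² dx = 61250/27, so ||u'||_L² = 175*sqrt(6)/9.
Ratio ||u||_L² / ||u'||_L² = 5*sqrt(14)/14.
Sharp Poincaré constant on H^1_0(0, 5) is C_P = L/π = 5/π, achieved by sin(π/5·x).
A polynomial bump cannot attain the sharp Poincaré constant (only the first sine eigenfunction does), so the ratio is strictly less than C_P, consistent with ||u||_L² ≤ C_P ||u'||_L².


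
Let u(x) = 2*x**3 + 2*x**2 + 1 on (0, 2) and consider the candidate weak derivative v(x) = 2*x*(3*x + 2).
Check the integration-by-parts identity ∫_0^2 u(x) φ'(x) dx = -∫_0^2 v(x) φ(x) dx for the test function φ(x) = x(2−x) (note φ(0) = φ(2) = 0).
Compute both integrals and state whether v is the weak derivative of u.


LHS = -224/15, RHS = -224/15. Yes, v = u' weakly.

u(x) = 2*x**3 + 2*x**2 + 1, classical derivative u'(x) = 6*x**2 + 4*x.
φ(x) = x(2−x), so φ'(x) = 2 - 2*x.
Note φ(0) = φ(2) = 0, so the boundary term u·φ vanishes.
LHS = ∫_0^2 u(x) φ'(x) dx = ∫_0^2 (-4*x^4 + 4*x^2 - 2*x + 2) dx. Term by term:
  ∫_0^2 -4*x^4 dx = -128/5;  ∫_0^2 4*x^2 dx = 32/3;  ∫_0^2 -2*x dx = -4;
  ∫_0^2 2 dx = 4.
Sum: -128/5 + 32/3 − 4 + 4 = -224/15.
So LHS = -224/15.
∫_0^2 v(x) φ(x) dx = ∫_0^2 (-6*x^4 + 8*x^3 + 8*x^2) dx. Term by term:
  ∫_0^2 -6*x^4 dx = -192/5;  ∫_0^2 8*x^3 dx = 32;  ∫_0^2 8*x^2 dx = 64/3.
Sum: -192/5 + 32 + 64/3 = 224/15.
So RHS = -∫_0^2 v(x) φ(x) dx = -224/15.
LHS = RHS, so the identity holds for this test φ.
Moreover u is smooth here and v(x) = u'(x) = 6*x**2 + 4*x pointwise, so the identity holds for every test function. Hence v is the weak derivative of u.


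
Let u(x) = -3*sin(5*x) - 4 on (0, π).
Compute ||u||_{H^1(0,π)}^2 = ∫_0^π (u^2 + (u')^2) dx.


||u||_{H^1(0,π)}^2 = 48/5 + 133*π

u'(x) = -15*cos(5*x).
Expand u² and (u')² and integrate term by term on (0, π), using: for integers n ≥ 1, ∫_0^π sin²(nx) dx = ∫_0^π cos²(nx) dx = π/2; for n ≠ n', ∫_0^π sin(nx)sin(n'x) dx = ∫_0^π cos(nx)cos(n'x) dx = 0; and by product-to-sum, ∫_0^π sin(nx)cos(n'x) dx = ½∫_0^π [sin((n+n')x) + sin((n−n')x)] dx, which is 0 when n+n' is even and 2n/(n²−n'²) when n+n' is odd (it need not vanish on (0, π)). For the constant mode: ∫_0^π 1 dx = π, ∫_0^π cos(nx) dx = 0, ∫_0^π sin(nx) dx = (1−(−1)^n)/n.
  u² squared terms: (-4)²·∫1 dx = 16·π = 16*π;  (-3)²·∫sin(5x)² dx = 9·π/2 = 9*π/2.
  u² cross terms: 2·(-4)·(-3)·∫1·sin(5x) dx = 24·(2/5) = 48/5.
  So ∫_0^π u² dx = 16*π + 9*π/2 + 48/5 = 48/5 + 41*π/2.
  (u')² squared terms: (-15)²·∫cos(5x)² dx = 225·π/2 = 225*π/2.
  So ∫_0^π (u')² dx = 225*π/2.
||u||_{H^1}^2 = (48/5 + 41*π/2) + (225*π/2) = 48/5 + 133*π.


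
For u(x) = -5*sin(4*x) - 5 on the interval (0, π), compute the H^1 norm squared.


||u||_{H^1(0,π)}^2 = 475*π/2

u'(x) = -20*cos(4*x).
Expand u² and (u')² and integrate term by term on (0, π), using: for integers n ≥ 1, ∫_0^π sin²(nx) dx = ∫_0^π cos²(nx) dx = π/2; for n ≠ n', ∫_0^π sin(nx)sin(n'x) dx = ∫_0^π cos(nx)cos(n'x) dx = 0; and by product-to-sum, ∫_0^π sin(nx)cos(n'x) dx = ½∫_0^π [sin((n+n')x) + sin((n−n')x)] dx, which is 0 when n+n' is even and 2n/(n²−n'²) when n+n' is odd (it need not vanish on (0, π)). For the constant mode: ∫_0^π 1 dx = π, ∫_0^π cos(nx) dx = 0, ∫_0^π sin(nx) dx = (1−(−1)^n)/n.
  u² squared terms: (-5)²·∫1 dx = 25·π = 25*π;  (-5)²·∫sin(4x)² dx = 25·π/2 = 25*π/2.
  u² cross terms: 2·(-5)·(-5)·∫1·sin(4x) dx = 50·(0) = 0.
  So ∫_0^π u² dx = 25*π + 25*π/2 + 0 = 75*π/2.
  (u')² squared terms: (-20)²·∫cos(4x)² dx = 400·π/2 = 200*π.
  So ∫_0^π (u')² dx = 200*π.
||u||_{H^1}^2 = (75*π/2) + (200*π) = 475*π/2.


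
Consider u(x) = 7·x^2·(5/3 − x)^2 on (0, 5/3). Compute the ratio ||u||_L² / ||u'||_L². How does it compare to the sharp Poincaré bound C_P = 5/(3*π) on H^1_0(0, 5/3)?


||u||_L² / ||u'||_L² = 5*sqrt(3)/18 < C_P = 5/(3*π).

u(x) = 7·x^2·(5/3 − x)^2, so u'(x) = 14*x*(3*x - 5)*(6*x - 5)/9.
u(x) = 7·x^2·(5/3 − x)^2 vanishes at x = 0 and x = 5/3, so u ∈ H^1_0(0, 5/3). Differentiate via the product rule and integrate the resulting polynomials term by term.
  ∫_0^5/3 u² dx = ∫_0^5/3 (49*x^8 - 980*x^7/3 + 2450*x^6/3 - 24500*x^5/27 + 30625*x^4/81) dx. Term by term:
    ∫_0^5/3 49*x^8 dx = 95703125/177147;  ∫_0^5/3 -980*x^7/3 dx = -95703125/39366;  ∫_0^5/3 2450*x^6/3 dx = 27343750/6561;
    ∫_0^5/3 -24500*x^5/27 dx = -191406250/59049;  ∫_0^5/3 30625*x^4/81 dx = 19140625/19683.
  Sum: 95703125/177147 − 95703125/39366 + 27343750/6561 − 191406250/59049 + 19140625/19683 = 2734375/354294.
  ∫_0^5/3 (u')² dx = ∫_0^5/3 (784*x^6 - 3920*x^5 + 63700*x^4/9 - 49000*x^3/9 + 122500*x^2/81) dx. Term by term:
    ∫_0^5/3 784*x^6 dx = 8750000/2187;  ∫_0^5/3 -3920*x^5 dx = -30625000/2187;  ∫_0^5/3 63700*x^4/9 dx = 39812500/2187;
    ∫_0^5/3 -49000*x^3/9 dx = -7656250/729;  ∫_0^5/3 122500*x^2/81 dx = 15312500/6561.
  Sum: 8750000/2187 − 30625000/2187 + 39812500/2187 − 7656250/729 + 15312500/6561 = 218750/6561.
∫_0^5/3 u² dx = 2734375/354294, so ||u||_L² = 625*sqrt(42)/1458.
∫_0^5/3 (u')² dx = 218750/6561, so ||u'||_L² = 125*sqrt(14)/81.
Ratio ||u||_L² / ||u'||_L² = 5*sqrt(3)/18.
Sharp Poincaré constant on H^1_0(0, 5/3) is C_P = L/π = 5/(3*π), achieved by sin(3*π/5·x).
A polynomial bump cannot attain the sharp Poincaré constant (only the first sine eigenfunction does), so the ratio is strictly less than C_P, consistent with ||u||_L² ≤ C_P ||u'||_L².


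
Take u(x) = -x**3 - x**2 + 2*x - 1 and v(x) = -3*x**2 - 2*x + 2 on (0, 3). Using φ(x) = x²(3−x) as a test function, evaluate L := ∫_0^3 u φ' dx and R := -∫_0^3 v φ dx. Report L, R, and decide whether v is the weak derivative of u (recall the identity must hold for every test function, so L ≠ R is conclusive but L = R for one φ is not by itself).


LHS = 837/10, RHS = 837/10. Yes, v = u' weakly.

u(x) = -x**3 - x**2 + 2*x - 1, classical derivative u'(x) = -3*x**2 - 2*x + 2.
φ(x) = x²(3−x), so φ'(x) = 3*x*(2 - x).
Note φ(0) = φ(3) = 0, so the boundary term u·φ vanishes.
LHS = ∫_0^3 u(x) φ'(x) dx = ∫_0^3 (3*x^5 - 3*x^4 - 12*x^3 + 15*x^2 - 6*x) dx. Term by term:
  ∫_0^3 3*x^5 dx = 729/2;  ∫_0^3 -3*x^4 dx = -729/5;  ∫_0^3 -12*x^3 dx = -243;
  ∫_0^3 15*x^2 dx = 135;  ∫_0^3 -6*x dx = -27.
Sum: 729/2 − 729/5 − 243 + 135 − 27 = 837/10.
So LHS = 837/10.
∫_0^3 v(x) φ(x) dx = ∫_0^3 (3*x^5 - 7*x^4 - 8*x^3 + 6*x^2) dx. Term by term:
  ∫_0^3 3*x^5 dx = 729/2;  ∫_0^3 -7*x^4 dx = -1701/5;  ∫_0^3 -8*x^3 dx = -162;
  ∫_0^3 6*x^2 dx = 54.
Sum: 729/2 − 1701/5 − 162 + 54 = -837/10.
So RHS = -∫_0^3 v(x) φ(x) dx = 837/10.
LHS = RHS, so the identity holds for this test φ.
Moreover u is smooth here and v(x) = u'(x) = -3*x**2 - 2*x + 2 pointwise, so the identity holds for every test function. Hence v is the weak derivative of u.


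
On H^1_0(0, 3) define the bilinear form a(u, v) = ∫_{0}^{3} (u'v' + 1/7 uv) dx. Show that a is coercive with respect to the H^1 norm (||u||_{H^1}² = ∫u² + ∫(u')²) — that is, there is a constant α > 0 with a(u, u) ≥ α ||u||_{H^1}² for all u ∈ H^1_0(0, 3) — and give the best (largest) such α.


α = (9/7 + π^2)/(9 + π^2)

Coercivity of a(·,·) on H^1_0(0, 3) means a(u, u) ≥ α ||u||_{H^1}² for every u ∈ H^1_0.
The interval has length L = 3, and Poincaré/coercivity depend only on L. Here a(u, u) = ∫(u')² + (1/7)·∫u².
Here 0 < c = 1/7 < 1. The condition a(u,u) ≥ α||u||_{H^1}² reads (1−α)∫(u')² ≥ (α−c)∫u². Any admissible α is ≤ 1 (rapidly oscillating u have ∫u²/∫(u')² → 0), and α = 1 would force 0 ≥ (1−c)∫u², impossible since c < 1; so 1−α > 0. By the sharp Poincaré inequality on H^1_0 of an interval of length L, ∫(u')² ≥ (π/L)²∫u² with equality for the first sine mode sin(π(x−x₀)/L) (x₀ the left endpoint), so the inequality holds for all u iff (1−α)(π/L)² ≥ α − c, i.e. α ≤ ((π/L)² + c)/((π/L)² + 1) = (1 + c(L/π)²)/(1 + (L/π)²). With (π/L)² = π^2/9 and c = 1/7, the largest admissible constant is α = ((π/L)² + c)/((π/L)² + 1).
Simplifying, α = (9/7 + π^2)/(9 + π^2).


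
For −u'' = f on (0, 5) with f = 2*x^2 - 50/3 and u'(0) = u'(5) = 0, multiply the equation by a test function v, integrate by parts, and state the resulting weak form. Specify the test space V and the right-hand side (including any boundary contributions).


V = H^1(0, 5) (no boundary constraint on v; u is determined up to an additive constant); weak form: ∫_0^5 u'v' dx = ∫_0^5 (2*x^2 - 50/3) v dx for all v ∈ V.

Multiply both sides by a test function v and integrate from 0 to 5:
  ∫_0^5 −u''(x) v(x) dx = ∫_0^5 f(x) v(x) dx.
Integrate the LHS by parts once:
  ∫_0^5 −u'' v dx = −[u'(x) v(x)]_0^5 + ∫_0^5 u'(x) v'(x) dx.
Thus ∫_0^5 u'(x) v'(x) dx = ∫_0^5 f(x) v(x) dx + [u'(x) v(x)]_0^5.
Choose V so that boundary terms are either known or forced to vanish.
u has homogeneous Neumann: u'(0) = u'(5) = 0. So [u' v]_0^5 = 0·v(5) − 0·v(0) = 0 for any v; take V = H^1(0, 5).
Weak formulation: find u (satisfying any essential BC) such that ∫_0^5 u'(x) v'(x) dx = ∫_0^5 f v dx for all v ∈ V (homogeneous Neumann, so boundary terms vanish).
Substituting f(x) = 2*x^2 - 50/3, the right-hand side is ∫_0^5 (2*x^2 - 50/3) v dx.
Compatibility check (pure Neumann): taking v ≡ 1 ∈ V gives 0 = ∫_0^5 f dx + (0) − (0), i.e. ∫_0^5 f dx must equal u'(0) − u'(5) = 0. Indeed ∫_0^5 (2*x^2 - 50/3) dx = 0, so the data are compatible. The solution is then unique only up to an additive constant (fix it e.g. by requiring ∫_0^5 u dx = 0).


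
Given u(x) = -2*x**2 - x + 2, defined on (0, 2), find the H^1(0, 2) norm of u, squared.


||u||_{H^1}^2 = 418/5

The H^1 norm (squared) on an interval (0, L) is
  ||u||_{H^1}^2 = ∫_0^L u(x)^2 dx + ∫_0^L u'(x)^2 dx.
Compute u'(x) = -4*x - 1.
Then u(x)^2 = 4*x**4 + 4*x**3 - 7*x**2 - 4*x + 4 and u'(x)^2 = 16*x**2 + 8*x + 1.
Integrate each monomial from 0 to 2 using ∫_0^2 c·x^n dx = c·2^(n+1)/(n+1):
  ∫_0^2 u(x)^2 dx = ∫_0^2 (4*x^4 + 4*x^3 - 7*x^2 - 4*x + 4) dx. Term by term:
    ∫_0^2 4*x^4 dx = 128/5;  ∫_0^2 4*x^3 dx = 16;  ∫_0^2 -7*x^2 dx = -56/3;
    ∫_0^2 -4*x dx = -8;  ∫_0^2 4 dx = 8.
  Sum: 128/5 + 16 − 56/3 − 8 + 8 = 344/15.
  ∫_0^2 u'(x)^2 dx = ∫_0^2 (16*x^2 + 8*x + 1) dx. Term by term:
    ∫_0^2 16*x^2 dx = 128/3;  ∫_0^2 8*x dx = 16;  ∫_0^2 1 dx = 2.
  Sum: 128/3 + 16 + 2 = 182/3.
Adding: ||u||_{H^1}^2 = 344/15 + 182/3 = 418/5.


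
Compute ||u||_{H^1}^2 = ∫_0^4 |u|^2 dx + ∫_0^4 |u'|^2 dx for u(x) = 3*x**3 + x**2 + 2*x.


||u||_{H^1}^2 = 5039056/105

The H^1 norm (squared) on an interval (0, L) is
  ||u||_{H^1}^2 = ∫_0^L u(x)^2 dx + ∫_0^L u'(x)^2 dx.
Compute u'(x) = 9*x**2 + 2*x + 2.
Then u(x)^2 = 9*x**6 + 6*x**5 + 13*x**4 + 4*x**3 + 4*x**2 and u'(x)^2 = 81*x**4 + 36*x**3 + 40*x**2 + 8*x + 4.
Integrate each monomial from 0 to 4 using ∫_0^4 c·x^n dx = c·4^(n+1)/(n+1):
  ∫_0^4 u(x)^2 dx = ∫_0^4 (9*x^6 + 6*x^5 + 13*x^4 + 4*x^3 + 4*x^2) dx. Term by term:
    ∫_0^4 9*x^6 dx = 147456/7;  ∫_0^4 6*x^5 dx = 4096;  ∫_0^4 13*x^4 dx = 13312/5;
    ∫_0^4 4*x^3 dx = 256;  ∫_0^4 4*x^2 dx = 256/3.
  Sum: 147456/7 + 4096 + 13312/5 + 256 + 256/3 = 2957312/105.
  ∫_0^4 u'(x)^2 dx = ∫_0^4 (81*x^4 + 36*x^3 + 40*x^2 + 8*x + 4) dx. Term by term:
    ∫_0^4 81*x^4 dx = 82944/5;  ∫_0^4 36*x^3 dx = 2304;  ∫_0^4 40*x^2 dx = 2560/3;
    ∫_0^4 8*x dx = 64;  ∫_0^4 4 dx = 16.
  Sum: 82944/5 + 2304 + 2560/3 + 64 + 16 = 297392/15.
Adding: ||u||_{H^1}^2 = 2957312/105 + 297392/15 = 5039056/105.


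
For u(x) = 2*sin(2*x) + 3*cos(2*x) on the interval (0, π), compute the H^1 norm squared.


||u||_{H^1(0,π)}^2 = 65*π/2

u'(x) = -6*sin(2*x) + 4*cos(2*x).
Expand u² and (u')² and integrate term by term on (0, π), using: for integers n ≥ 1, ∫_0^π sin²(nx) dx = ∫_0^π cos²(nx) dx = π/2; for n ≠ n', ∫_0^π sin(nx)sin(n'x) dx = ∫_0^π cos(nx)cos(n'x) dx = 0; and by product-to-sum, ∫_0^π sin(nx)cos(n'x) dx = ½∫_0^π [sin((n+n')x) + sin((n−n')x)] dx, which is 0 when n+n' is even and 2n/(n²−n'²) when n+n' is odd (it need not vanish on (0, π)).
  u² squared terms: (2)²·∫sin(2x)² dx = 4·π/2 = 2*π;  (3)²·∫cos(2x)² dx = 9·π/2 = 9*π/2.
  u² cross terms: 2·(2)·(3)·∫sin(2x)·cos(2x) dx = 12·(0) = 0.
  So ∫_0^π u² dx = 2*π + 9*π/2 + 0 = 13*π/2.
  (u')² squared terms: (-6)²·∫sin(2x)² dx = 36·π/2 = 18*π;  (4)²·∫cos(2x)² dx = 16·π/2 = 8*π.
  (u')² cross terms: 2·(-6)·(4)·∫sin(2x)·cos(2x) dx = -48·(0) = 0.
  So ∫_0^π (u')² dx = 18*π + 8*π + 0 = 26*π.
||u||_{H^1}^2 = (13*π/2) + (26*π) = 65*π/2.


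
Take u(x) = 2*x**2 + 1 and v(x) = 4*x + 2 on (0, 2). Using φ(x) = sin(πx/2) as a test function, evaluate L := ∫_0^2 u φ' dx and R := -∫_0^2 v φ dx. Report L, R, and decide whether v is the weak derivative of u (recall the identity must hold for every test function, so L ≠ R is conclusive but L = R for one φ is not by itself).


LHS = -16/π, RHS = -24/π. No, v is not the weak derivative of u.

u(x) = 2*x**2 + 1, classical derivative u'(x) = 4*x.
φ(x) = sin(πx/2), so φ'(x) = π*cos(π*x/2)/2.
Note φ(0) = φ(2) = 0, so the boundary term u·φ vanishes.
LHS = ∫_0^2 u(x) φ'(x) dx = ∫_0^2 (π*x^2*cos(π*x/2) + π*cos(π*x/2)/2) dx. Term by term:
  ∫_0^2 π*cos(π*x/2)/2 dx = 0;  ∫_0^2 π*x^2*cos(π*x/2) dx = -16/π.
Sum: 0 − 16/π = -16/π.
So LHS = -16/π.
∫_0^2 v(x) φ(x) dx = ∫_0^2 (4*x*sin(π*x/2) + 2*sin(π*x/2)) dx. Term by term:
  ∫_0^2 2*sin(π*x/2) dx = 8/π;  ∫_0^2 4*x*sin(π*x/2) dx = 16/π.
Sum: 8/π + 16/π = 24/π.
So RHS = -∫_0^2 v(x) φ(x) dx = -24/π.
LHS − RHS = 8/π ≠ 0, so the identity fails.
(For a valid weak derivative the identity must hold for EVERY test function, in particular this one. The failure shows v is NOT the weak derivative of u.)
Correct weak derivative would be u'(x) = 4*x.


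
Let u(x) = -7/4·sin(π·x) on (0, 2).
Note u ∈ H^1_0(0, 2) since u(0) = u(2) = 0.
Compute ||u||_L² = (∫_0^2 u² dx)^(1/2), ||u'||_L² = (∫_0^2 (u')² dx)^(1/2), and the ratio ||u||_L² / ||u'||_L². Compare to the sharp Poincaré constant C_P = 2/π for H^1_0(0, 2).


||u||_L² / ||u'||_L² = 1/π < C_P = 2/π.

u(x) = -7/4·sin(π·x), so u'(x) = -7*π*cos(π*x)/4.
Writing u(x) = A·sin(kπx/L) with A = -7/4 and k = 2, use ∫_0^L sin²(kπx/L) dx = L/2 and ∫_0^L cos²(kπx/L) dx = L/2.
u² = 49/16·sin²(π·x) and (u')² = 49*π^2/16·cos²(π·x), and each of sin², cos² integrates to L/2 = 1 over (0, 2).
∫_0^2 u² dx = 49/16, so ||u||_L² = 7/4.
∫_0^2 (u')² dx = 49*π^2/16, so ||u'||_L² = 7*π/4.
Ratio ||u||_L² / ||u'||_L² = 1/π.
Sharp Poincaré constant on H^1_0(0, 2) is C_P = L/π = 2/π, achieved by sin(π/2·x).
This is the k = 2 harmonic; the ratio L/(kπ) is strictly less than C_P = L/π, consistent with the sharp inequality ||u||_L² ≤ C_P ||u'||_L².


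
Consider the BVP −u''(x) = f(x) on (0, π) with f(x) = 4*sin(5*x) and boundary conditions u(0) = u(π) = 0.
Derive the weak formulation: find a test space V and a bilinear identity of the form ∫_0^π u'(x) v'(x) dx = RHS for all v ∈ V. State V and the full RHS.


V = H^1_0(0, π) (so v(0) = v(π) = 0); weak form: ∫_0^π u'v' dx = ∫_0^π (4*sin(5*x)) v dx for all v ∈ V.

Multiply both sides by a test function v and integrate from 0 to π:
  ∫_0^π −u''(x) v(x) dx = ∫_0^π f(x) v(x) dx.
Integrate the LHS by parts once:
  ∫_0^π −u'' v dx = −[u'(x) v(x)]_0^π + ∫_0^π u'(x) v'(x) dx.
Thus ∫_0^π u'(x) v'(x) dx = ∫_0^π f(x) v(x) dx + [u'(x) v(x)]_0^π.
Choose V so that boundary terms are either known or forced to vanish.
u is Dirichlet: u(0) = u(π) = 0. Let V = H^1_0(0, π); then v(0) = v(π) = 0, and [u' v]_0^π = 0.
Weak formulation: find u (satisfying any essential BC) such that ∫_0^π u'(x) v'(x) dx = ∫_0^π f v dx for all v ∈ V.
Substituting f(x) = 4*sin(5*x), the right-hand side is ∫_0^π (4*sin(5*x)) v dx.


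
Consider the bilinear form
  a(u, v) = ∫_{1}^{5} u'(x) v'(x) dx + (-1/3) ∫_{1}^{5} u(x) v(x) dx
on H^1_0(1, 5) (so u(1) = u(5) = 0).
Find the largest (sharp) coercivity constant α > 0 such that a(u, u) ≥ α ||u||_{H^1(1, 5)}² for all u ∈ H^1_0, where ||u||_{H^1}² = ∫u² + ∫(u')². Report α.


α = (-16/3 + π^2)/(π^2 + 16)

Coercivity of a(·,·) on H^1_0(1, 5) means a(u, u) ≥ α ||u||_{H^1}² for every u ∈ H^1_0.
The interval has length L = 4, and Poincaré/coercivity depend only on L. Here a(u, u) = ∫(u')² + (-1/3)·∫u².
Here c = -1/3 < 0 with |c| < (π/L)² = π^2/16, so coercivity still holds. The condition a(u,u) ≥ α||u||_{H^1}² reads (1−α)∫(u')² ≥ (α−c)∫u². Any admissible α is ≤ 1 (rapidly oscillating u have ∫u²/∫(u')² → 0), and α = 1 would force 0 ≥ (1−c)∫u², impossible since c < 1; so 1−α > 0. By the sharp Poincaré inequality on H^1_0 of an interval of length L, ∫(u')² ≥ (π/L)²∫u² with equality for the first sine mode sin(π(x−x₀)/L) (x₀ the left endpoint), so the inequality holds for all u iff (1−α)(π/L)² ≥ α − c, i.e. α ≤ ((π/L)² + c)/((π/L)² + 1) = (1 + c(L/π)²)/(1 + (L/π)²). (Direct route, valid since c ≤ 0: Poincaré gives c∫u² ≥ c(L/π)²∫(u')², so a(u,u) ≥ (1 + c(L/π)²)∫(u')², while ||u||_{H^1}² ≤ (1 + (L/π)²)∫(u')²; dividing yields the same α.) With (π/L)² = π^2/16 and c = -1/3, the largest admissible constant is α = ((π/L)² + c)/((π/L)² + 1).
Simplifying, α = (-16/3 + π^2)/(π^2 + 16).


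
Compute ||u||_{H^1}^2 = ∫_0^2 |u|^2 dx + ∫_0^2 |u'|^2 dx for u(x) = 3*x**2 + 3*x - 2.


||u||_{H^1}^2 = 1458/5

The H^1 norm (squared) on an interval (0, L) is
  ||u||_{H^1}^2 = ∫_0^L u(x)^2 dx + ∫_0^L u'(x)^2 dx.
Compute u'(x) = 6*x + 3.
Then u(x)^2 = 9*x**4 + 18*x**3 - 3*x**2 - 12*x + 4 and u'(x)^2 = 36*x**2 + 36*x + 9.
Integrate each monomial from 0 to 2 using ∫_0^2 c·x^n dx = c·2^(n+1)/(n+1):
  ∫_0^2 u(x)^2 dx = ∫_0^2 (9*x^4 + 18*x^3 - 3*x^2 - 12*x + 4) dx. Term by term:
    ∫_0^2 9*x^4 dx = 288/5;  ∫_0^2 18*x^3 dx = 72;  ∫_0^2 -3*x^2 dx = -8;
    ∫_0^2 -12*x dx = -24;  ∫_0^2 4 dx = 8.
  Sum: 288/5 + 72 − 8 − 24 + 8 = 528/5.
  ∫_0^2 u'(x)^2 dx = ∫_0^2 (36*x^2 + 36*x + 9) dx. Term by term:
    ∫_0^2 36*x^2 dx = 96;  ∫_0^2 36*x dx = 72;  ∫_0^2 9 dx = 18.
  Sum: 96 + 72 + 18 = 186.
Adding: ||u||_{H^1}^2 = 528/5 + 186 = 1458/5.


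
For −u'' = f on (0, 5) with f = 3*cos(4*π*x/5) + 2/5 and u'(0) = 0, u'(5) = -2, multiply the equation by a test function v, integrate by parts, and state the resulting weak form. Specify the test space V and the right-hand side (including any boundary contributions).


V = H^1(0, 5) (v unrestricted at boundary; u is determined up to an additive constant); weak form: ∫_0^5 u'v' dx = ∫_0^5 (3*cos(4*π*x/5) + 2/5) v dx − 2·v(5) for all v ∈ V.

Multiply both sides by a test function v and integrate from 0 to 5:
  ∫_0^5 −u''(x) v(x) dx = ∫_0^5 f(x) v(x) dx.
Integrate the LHS by parts once:
  ∫_0^5 −u'' v dx = −[u'(x) v(x)]_0^5 + ∫_0^5 u'(x) v'(x) dx.
Thus ∫_0^5 u'(x) v'(x) dx = ∫_0^5 f(x) v(x) dx + [u'(x) v(x)]_0^5.
Choose V so that boundary terms are either known or forced to vanish.
u has inhomogeneous Neumann u'(0) = 0, u'(5) = -2. [u' v]_0^5 = (-2)·v(5) − (0)·v(0) = − 2·v(5). Take V = H^1(0, 5); boundary term becomes part of RHS.
Weak formulation: find u (satisfying any essential BC) such that ∫_0^5 u'(x) v'(x) dx = ∫_0^5 f v dx − 2·v(5) for all v ∈ V (Neumann data are natural BCs: they enter the RHS as boundary terms).
Substituting f(x) = 3*cos(4*π*x/5) + 2/5, the right-hand side is ∫_0^5 (3*cos(4*π*x/5) + 2/5) v dx − 2·v(5).
Compatibility check (pure Neumann): taking v ≡ 1 ∈ V gives 0 = ∫_0^5 f dx + (-2) − (0), i.e. ∫_0^5 f dx must equal u'(0) − u'(5) = 2. Indeed ∫_0^5 (3*cos(4*π*x/5) + 2/5) dx = 2, so the data are compatible. The solution is then unique only up to an additive constant (fix it e.g. by requiring ∫_0^5 u dx = 0).


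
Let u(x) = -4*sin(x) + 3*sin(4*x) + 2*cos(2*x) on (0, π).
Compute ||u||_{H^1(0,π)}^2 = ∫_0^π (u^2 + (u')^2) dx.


||u||_{H^1(0,π)}^2 = 160/3 + 205*π/2

u'(x) = -4*sin(2*x) - 4*cos(x) + 12*cos(4*x).
Expand u² and (u')² and integrate term by term on (0, π), using: for integers n ≥ 1, ∫_0^π sin²(nx) dx = ∫_0^π cos²(nx) dx = π/2; for n ≠ n', ∫_0^π sin(nx)sin(n'x) dx = ∫_0^π cos(nx)cos(n'x) dx = 0; and by product-to-sum, ∫_0^π sin(nx)cos(n'x) dx = ½∫_0^π [sin((n+n')x) + sin((n−n')x)] dx, which is 0 when n+n' is even and 2n/(n²−n'²) when n+n' is odd (it need not vanish on (0, π)).
  u² squared terms: (-4)²·∫sin(x)² dx = 16·π/2 = 8*π;  (2)²·∫cos(2x)² dx = 4·π/2 = 2*π;  (3)²·∫sin(4x)² dx = 9·π/2 = 9*π/2.
  u² cross terms: 2·(-4)·(2)·∫sin(x)·cos(2x) dx = -16·(-2/3) = 32/3;  2·(-4)·(3)·∫sin(x)·sin(4x) dx = -24·(0) = 0;  2·(2)·(3)·∫cos(2x)·sin(4x) dx = 12·(0) = 0.
  So ∫_0^π u² dx = 8*π + 2*π + 9*π/2 + 32/3 + 0 + 0 = 32/3 + 29*π/2.
  (u')² squared terms: (-4)²·∫cos(x)² dx = 16·π/2 = 8*π;  (-4)²·∫sin(2x)² dx = 16·π/2 = 8*π;  (12)²·∫cos(4x)² dx = 144·π/2 = 72*π.
  (u')² cross terms: 2·(-4)·(-4)·∫cos(x)·sin(2x) dx = 32·(4/3) = 128/3;  2·(-4)·(12)·∫cos(x)·cos(4x) dx = -96·(0) = 0;  2·(-4)·(12)·∫sin(2x)·cos(4x) dx = -96·(0) = 0.
  So ∫_0^π (u')² dx = 8*π + 8*π + 72*π + 128/3 + 0 + 0 = 128/3 + 88*π.
||u||_{H^1}^2 = (32/3 + 29*π/2) + (128/3 + 88*π) = 160/3 + 205*π/2.
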